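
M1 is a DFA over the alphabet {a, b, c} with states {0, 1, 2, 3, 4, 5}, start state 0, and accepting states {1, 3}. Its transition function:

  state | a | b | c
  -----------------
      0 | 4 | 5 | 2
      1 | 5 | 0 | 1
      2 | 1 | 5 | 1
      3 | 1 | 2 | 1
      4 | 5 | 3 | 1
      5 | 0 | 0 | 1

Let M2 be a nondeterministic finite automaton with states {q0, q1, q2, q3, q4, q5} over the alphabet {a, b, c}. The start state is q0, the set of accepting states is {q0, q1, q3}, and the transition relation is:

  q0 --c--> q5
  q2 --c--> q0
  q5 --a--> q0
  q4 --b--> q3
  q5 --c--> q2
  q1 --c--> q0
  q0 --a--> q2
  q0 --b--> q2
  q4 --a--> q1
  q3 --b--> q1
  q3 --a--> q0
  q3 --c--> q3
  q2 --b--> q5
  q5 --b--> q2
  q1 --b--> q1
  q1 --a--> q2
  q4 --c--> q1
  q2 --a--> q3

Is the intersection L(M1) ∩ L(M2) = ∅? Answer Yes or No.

The string ac is accepted by both M1 and M2.
Hence L(M1) ∩ L(M2) ≠ ∅.

No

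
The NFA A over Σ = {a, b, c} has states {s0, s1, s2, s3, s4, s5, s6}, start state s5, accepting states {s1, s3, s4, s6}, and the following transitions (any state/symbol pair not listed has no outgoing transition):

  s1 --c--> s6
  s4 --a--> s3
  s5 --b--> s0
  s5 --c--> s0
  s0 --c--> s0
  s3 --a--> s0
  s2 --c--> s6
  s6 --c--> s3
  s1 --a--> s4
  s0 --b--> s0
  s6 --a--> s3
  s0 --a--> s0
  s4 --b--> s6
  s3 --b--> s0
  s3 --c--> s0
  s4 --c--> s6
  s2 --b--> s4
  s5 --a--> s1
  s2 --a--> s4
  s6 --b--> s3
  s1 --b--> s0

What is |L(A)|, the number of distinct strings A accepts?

15

The useful subgraph on states {s1, s3, s4, s5, s6} is acyclic, so L(A) is finite; the longest accepting path visits 5 useful states, giving maximum string length 4.
Counting accepting paths from s5 by length: 1 of length 1, 2 of length 2, 6 of length 3, 6 of length 4. Total 15.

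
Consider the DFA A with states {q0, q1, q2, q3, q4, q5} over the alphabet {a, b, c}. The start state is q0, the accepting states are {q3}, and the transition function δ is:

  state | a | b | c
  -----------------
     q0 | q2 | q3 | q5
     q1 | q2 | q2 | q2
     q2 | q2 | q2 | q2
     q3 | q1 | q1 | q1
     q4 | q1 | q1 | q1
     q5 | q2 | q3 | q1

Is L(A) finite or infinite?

finite

The useful states (reachable from q0 and able to reach an accepting state) are {q0, q3, q5}.
Restricted to these states the transition graph has no cycle, so every accepting path has bounded length and L is finite.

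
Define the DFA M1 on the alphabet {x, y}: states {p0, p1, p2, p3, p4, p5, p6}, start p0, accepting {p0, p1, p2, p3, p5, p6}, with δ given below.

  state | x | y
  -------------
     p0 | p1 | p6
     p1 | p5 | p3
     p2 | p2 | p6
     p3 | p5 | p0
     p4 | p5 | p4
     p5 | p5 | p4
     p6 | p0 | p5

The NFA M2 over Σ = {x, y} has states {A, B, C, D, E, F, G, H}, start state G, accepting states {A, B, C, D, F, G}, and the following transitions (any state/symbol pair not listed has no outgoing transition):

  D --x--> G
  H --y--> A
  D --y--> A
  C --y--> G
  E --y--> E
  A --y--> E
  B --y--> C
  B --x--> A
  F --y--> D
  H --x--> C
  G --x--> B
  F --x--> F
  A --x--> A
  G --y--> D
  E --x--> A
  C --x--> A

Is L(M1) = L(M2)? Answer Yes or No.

Yes

Exploring the product automaton M1 × M2 from the start pair (p0, G), following both machines on each input symbol, reaches 6 state pairs: (p0, G), (p1, B), (p6, D), (p5, A), (p3, C), (p4, E).
M1 accepts in {p0, p1, p2, p3, p5, p6} and M2 accepts in {A, B, C, D, F, G}. In every reachable pair the two components are either both accepting — (p0, G), (p1, B), (p6, D), (p5, A), (p3, C) — or both non-accepting, so no string is accepted by exactly one of the machines: L(M1) \ L(M2) and L(M2) \ L(M1) are both empty.
Hence every string is accepted by M1 iff it is accepted by M2, and the two languages coincide.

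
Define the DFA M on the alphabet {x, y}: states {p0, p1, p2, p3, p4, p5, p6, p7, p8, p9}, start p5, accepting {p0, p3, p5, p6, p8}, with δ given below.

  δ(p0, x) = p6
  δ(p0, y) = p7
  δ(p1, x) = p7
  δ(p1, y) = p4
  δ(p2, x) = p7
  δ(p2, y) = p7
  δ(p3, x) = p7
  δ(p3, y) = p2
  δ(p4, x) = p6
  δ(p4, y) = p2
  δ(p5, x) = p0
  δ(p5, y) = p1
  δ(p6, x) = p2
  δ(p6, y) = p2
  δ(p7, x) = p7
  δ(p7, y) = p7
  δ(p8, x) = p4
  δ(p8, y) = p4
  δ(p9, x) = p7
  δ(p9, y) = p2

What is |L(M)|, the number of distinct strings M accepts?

The useful subgraph on states {p0, p1, p4, p5, p6} is acyclic, so L(M) is finite; the longest accepting path visits 4 useful states, giving maximum string length 3.
Counting accepting paths from p5 by length: 1 of length 0, 1 of length 1, 1 of length 2, 1 of length 3. Total 4.

4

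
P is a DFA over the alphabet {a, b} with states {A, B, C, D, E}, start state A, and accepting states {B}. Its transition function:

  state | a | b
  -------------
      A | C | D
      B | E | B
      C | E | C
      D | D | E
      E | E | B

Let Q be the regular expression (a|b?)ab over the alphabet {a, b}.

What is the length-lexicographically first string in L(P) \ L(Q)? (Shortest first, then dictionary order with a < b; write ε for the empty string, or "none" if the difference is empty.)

The string bbb is accepted by P but not by Q.
No shorter string lies in the difference, and bbb is the lexicographically first length-3 string in L(P) \ L(Q).

bbb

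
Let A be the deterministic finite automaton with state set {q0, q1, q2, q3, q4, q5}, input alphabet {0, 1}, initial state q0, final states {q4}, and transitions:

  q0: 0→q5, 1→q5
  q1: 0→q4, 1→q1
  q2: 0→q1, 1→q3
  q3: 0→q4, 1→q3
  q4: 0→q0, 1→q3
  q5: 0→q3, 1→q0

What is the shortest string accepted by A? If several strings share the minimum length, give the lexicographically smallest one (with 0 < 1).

A breadth-first search from q0 reaches an accepting state first via the path q0 → q5 → q3 → q4 on input 000.
No string of length < 3 is accepted (BFS exhausts all shorter strings without reaching an accepting state), and 000 is the lexicographically least accepting string of length 3.

000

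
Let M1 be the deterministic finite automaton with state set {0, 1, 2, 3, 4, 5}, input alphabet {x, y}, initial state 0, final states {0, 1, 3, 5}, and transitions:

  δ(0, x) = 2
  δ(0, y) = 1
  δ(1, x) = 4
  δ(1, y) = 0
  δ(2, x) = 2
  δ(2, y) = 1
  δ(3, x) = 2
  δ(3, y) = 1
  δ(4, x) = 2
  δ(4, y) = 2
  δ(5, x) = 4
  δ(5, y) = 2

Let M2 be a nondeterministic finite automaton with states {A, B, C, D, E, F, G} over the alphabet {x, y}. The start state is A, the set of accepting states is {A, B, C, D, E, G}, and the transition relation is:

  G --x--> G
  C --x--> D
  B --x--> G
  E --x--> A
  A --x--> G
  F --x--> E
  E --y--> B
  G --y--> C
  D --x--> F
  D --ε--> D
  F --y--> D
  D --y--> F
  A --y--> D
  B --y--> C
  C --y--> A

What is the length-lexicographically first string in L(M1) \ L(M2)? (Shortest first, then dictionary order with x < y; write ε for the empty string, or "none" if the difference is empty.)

The string yy is accepted by M1 but not by M2.
No shorter string lies in the difference, and yy is the lexicographically first length-2 string in L(M1) \ L(M2).

yy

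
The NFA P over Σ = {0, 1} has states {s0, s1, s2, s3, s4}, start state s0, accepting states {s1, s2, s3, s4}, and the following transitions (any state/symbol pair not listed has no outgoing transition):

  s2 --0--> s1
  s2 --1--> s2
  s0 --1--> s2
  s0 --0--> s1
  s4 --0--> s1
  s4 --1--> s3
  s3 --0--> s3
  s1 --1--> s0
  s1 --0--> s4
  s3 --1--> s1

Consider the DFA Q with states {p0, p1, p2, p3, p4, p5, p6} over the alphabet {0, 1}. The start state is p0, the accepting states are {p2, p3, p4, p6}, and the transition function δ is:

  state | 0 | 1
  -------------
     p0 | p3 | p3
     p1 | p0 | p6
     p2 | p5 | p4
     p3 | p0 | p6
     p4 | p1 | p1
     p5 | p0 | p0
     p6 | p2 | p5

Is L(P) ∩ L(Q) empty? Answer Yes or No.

No

The string 0 is accepted by both P and Q.
Hence L(P) ∩ L(Q) ≠ ∅.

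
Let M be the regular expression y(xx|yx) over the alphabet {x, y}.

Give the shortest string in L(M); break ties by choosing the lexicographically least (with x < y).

yxx

By inspection of the expression, no string of length less than 3 matches, and yxx is the lexicographically first match of length 3.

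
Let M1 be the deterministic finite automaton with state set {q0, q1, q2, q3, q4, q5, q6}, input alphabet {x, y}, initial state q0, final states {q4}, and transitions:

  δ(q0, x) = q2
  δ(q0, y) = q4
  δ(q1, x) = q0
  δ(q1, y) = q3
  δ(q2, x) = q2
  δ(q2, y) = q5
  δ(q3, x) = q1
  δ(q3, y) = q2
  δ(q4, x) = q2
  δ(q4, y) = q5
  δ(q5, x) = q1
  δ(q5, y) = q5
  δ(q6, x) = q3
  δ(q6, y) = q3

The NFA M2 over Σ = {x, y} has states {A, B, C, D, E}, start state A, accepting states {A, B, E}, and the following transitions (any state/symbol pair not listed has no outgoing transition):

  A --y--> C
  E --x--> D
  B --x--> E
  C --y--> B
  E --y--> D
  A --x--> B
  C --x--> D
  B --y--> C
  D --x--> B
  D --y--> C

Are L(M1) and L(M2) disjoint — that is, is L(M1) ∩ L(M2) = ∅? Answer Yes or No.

Exploring the product automaton M1 × M2 from the start pair (q0, A), following both machines on each input symbol, reaches 18 state pairs: (q0, A), (q2, B), (q4, C), (q2, E), (q5, C), (q2, D), (q5, B), (q5, D), (q1, D), (q1, E), (q1, B), (q0, B), (q3, C), (q0, D), (q3, D), (q0, E), (q2, C), (q4, D).
M1 accepts in {q4} and M2 accepts in {A, B, E}; no reachable pair has both components accepting, so no string drives both machines to acceptance simultaneously and L(M1) ∩ L(M2) = ∅.
So no string is accepted by both, and the intersection is empty.

Yes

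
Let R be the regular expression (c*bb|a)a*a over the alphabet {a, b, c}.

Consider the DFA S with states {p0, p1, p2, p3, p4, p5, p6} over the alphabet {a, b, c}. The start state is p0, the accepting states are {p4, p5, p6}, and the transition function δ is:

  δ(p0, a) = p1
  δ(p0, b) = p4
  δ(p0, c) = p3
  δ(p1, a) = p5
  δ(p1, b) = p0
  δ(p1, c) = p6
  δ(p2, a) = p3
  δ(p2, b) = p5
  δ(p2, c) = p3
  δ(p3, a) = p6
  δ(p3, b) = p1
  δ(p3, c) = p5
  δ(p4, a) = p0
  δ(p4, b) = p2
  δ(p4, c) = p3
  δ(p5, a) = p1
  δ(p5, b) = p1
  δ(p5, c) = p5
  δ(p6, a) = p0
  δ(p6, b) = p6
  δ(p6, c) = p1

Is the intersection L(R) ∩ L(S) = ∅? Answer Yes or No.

The string aa is accepted by both R and S.
Hence L(R) ∩ L(S) ≠ ∅.

No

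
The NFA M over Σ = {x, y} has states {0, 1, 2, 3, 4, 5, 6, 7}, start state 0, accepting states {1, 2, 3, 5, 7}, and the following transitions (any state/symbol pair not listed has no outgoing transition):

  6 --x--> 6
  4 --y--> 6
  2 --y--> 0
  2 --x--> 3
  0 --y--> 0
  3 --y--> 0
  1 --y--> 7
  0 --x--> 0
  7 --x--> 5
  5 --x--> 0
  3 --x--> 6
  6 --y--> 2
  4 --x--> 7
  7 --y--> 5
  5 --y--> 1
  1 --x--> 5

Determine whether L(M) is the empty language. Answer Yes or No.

The states reachable from the start state are {0}.
None of the accepting states {1, 2, 3, 5, 7} is reachable, so no string is accepted and L(M) = ∅.

Yes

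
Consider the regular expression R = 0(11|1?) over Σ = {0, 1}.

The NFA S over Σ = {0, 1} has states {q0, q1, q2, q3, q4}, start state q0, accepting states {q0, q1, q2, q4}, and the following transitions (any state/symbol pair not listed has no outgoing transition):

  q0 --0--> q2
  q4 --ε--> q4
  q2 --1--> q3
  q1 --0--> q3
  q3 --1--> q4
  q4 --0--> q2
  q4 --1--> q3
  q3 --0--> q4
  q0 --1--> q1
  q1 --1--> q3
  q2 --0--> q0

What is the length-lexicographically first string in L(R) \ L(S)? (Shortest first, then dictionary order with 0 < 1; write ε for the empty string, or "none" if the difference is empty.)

The string 01 is accepted by R but not by S.
No shorter string lies in the difference, and 01 is the lexicographically first length-2 string in L(R) \ L(S).

01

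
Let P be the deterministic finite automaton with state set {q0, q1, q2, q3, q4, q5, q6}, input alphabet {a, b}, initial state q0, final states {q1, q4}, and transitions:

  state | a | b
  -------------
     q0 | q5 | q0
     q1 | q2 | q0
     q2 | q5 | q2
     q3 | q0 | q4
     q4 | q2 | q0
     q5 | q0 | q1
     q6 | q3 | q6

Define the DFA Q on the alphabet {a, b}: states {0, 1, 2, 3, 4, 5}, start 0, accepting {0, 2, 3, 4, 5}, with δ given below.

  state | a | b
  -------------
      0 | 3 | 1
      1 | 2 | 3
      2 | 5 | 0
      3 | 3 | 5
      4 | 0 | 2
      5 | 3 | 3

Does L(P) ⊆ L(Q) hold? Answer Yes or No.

Exploring the product automaton P × Q from the start pair (q0, 0), following both machines on each input symbol, reaches 10 state pairs: (q0, 0), (q5, 3), (q0, 1), (q0, 3), (q1, 5), (q5, 2), (q0, 5), (q2, 3), (q1, 0), (q2, 5).
P accepts in {q1, q4} and Q accepts in {0, 2, 3, 4, 5}. The reachable pairs whose P-component is accepting are (q1, 5), (q1, 0); in each of them the Q-component is accepting too, so the product for L(P) \ L(Q) (P-component accepting, Q-component rejecting) has no reachable accepting pair and the difference is empty.
Hence every string in L(P) is also in L(Q).

Yes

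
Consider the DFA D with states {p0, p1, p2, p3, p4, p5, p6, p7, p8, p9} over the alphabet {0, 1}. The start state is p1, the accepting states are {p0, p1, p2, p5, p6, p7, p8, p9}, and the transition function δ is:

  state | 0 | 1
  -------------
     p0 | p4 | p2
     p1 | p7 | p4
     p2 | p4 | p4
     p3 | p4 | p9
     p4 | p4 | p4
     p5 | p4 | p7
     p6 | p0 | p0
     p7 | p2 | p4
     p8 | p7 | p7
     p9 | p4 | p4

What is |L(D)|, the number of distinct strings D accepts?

The useful subgraph on states {p1, p2, p7} is acyclic, so L(D) is finite; the longest accepting path visits 3 useful states, giving maximum string length 2.
Counting accepting paths from p1 by length: 1 of length 0, 1 of length 1, 1 of length 2. Total 3.

3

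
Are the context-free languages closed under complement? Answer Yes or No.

No

CFLs are closed under union, so if they were also closed under complement they would be closed under intersection by De Morgan (L₁ ∩ L₂ is the complement of the union of the complements). But {aⁿbⁿcᵐ} ∩ {aᵐbⁿcⁿ} = {aⁿbⁿcⁿ} is not context-free although both operands are.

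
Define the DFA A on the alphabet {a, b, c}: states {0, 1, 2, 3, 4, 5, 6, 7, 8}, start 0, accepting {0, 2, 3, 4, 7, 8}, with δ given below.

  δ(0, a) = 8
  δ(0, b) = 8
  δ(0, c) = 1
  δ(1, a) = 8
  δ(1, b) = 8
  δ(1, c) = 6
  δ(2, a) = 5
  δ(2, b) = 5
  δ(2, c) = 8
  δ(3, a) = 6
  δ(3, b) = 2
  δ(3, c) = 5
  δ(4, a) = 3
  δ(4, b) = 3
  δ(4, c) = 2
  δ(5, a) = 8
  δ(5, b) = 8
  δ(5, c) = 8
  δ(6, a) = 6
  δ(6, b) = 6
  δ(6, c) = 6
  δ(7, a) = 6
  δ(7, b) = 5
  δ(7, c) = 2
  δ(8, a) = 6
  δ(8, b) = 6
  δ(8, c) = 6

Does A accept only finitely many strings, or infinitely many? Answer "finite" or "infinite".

finite

The useful states (reachable from 0 and able to reach an accepting state) are {0, 1, 8}.
Restricted to these states the transition graph has no cycle, so every accepting path has bounded length and L is finite.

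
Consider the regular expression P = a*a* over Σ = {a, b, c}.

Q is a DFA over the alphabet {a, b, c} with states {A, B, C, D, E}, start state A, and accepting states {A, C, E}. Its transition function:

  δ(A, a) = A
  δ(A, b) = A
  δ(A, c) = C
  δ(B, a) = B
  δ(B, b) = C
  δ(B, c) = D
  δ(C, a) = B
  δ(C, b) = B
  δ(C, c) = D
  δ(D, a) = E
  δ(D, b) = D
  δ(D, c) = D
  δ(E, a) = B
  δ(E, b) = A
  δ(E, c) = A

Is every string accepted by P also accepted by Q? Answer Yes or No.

Converting the expression P to a DFA (subset construction, then merging equivalent states) gives the minimal DFA with states {p0, p1}, start state p0, accepting states {p0} and transitions p0: a→p0, b→p1, c→p1; p1: a→p1, b→p1, c→p1.
Exploring the product automaton P × Q from the start pair (p0, A), following both machines on each input symbol, reaches 6 state pairs: (p0, A), (p1, A), (p1, C), (p1, B), (p1, D), (p1, E).
P accepts in {p0} and Q accepts in {A, C, E}. The reachable pairs whose P-component is accepting are (p0, A); in each of them the Q-component is accepting too, so the product for L(P) \ L(Q) (P-component accepting, Q-component rejecting) has no reachable accepting pair and the difference is empty.
Hence every string in L(P) is also in L(Q).

Yes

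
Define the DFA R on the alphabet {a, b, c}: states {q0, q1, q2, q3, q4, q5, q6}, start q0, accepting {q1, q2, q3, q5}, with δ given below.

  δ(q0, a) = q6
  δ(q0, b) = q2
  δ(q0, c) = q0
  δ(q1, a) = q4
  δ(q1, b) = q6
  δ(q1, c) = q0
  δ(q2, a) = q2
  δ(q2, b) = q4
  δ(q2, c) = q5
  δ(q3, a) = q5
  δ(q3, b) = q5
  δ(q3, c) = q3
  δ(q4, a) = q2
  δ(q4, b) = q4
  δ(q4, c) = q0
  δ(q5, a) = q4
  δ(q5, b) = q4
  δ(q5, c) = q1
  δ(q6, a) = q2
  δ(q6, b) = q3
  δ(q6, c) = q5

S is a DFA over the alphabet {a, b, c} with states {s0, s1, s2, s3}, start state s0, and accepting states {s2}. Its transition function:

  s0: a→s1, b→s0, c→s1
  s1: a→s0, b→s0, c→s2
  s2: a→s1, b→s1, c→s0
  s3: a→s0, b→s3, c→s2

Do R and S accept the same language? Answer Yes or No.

No

The string b is accepted by R but rejected by S.
So L(R) ≠ L(S).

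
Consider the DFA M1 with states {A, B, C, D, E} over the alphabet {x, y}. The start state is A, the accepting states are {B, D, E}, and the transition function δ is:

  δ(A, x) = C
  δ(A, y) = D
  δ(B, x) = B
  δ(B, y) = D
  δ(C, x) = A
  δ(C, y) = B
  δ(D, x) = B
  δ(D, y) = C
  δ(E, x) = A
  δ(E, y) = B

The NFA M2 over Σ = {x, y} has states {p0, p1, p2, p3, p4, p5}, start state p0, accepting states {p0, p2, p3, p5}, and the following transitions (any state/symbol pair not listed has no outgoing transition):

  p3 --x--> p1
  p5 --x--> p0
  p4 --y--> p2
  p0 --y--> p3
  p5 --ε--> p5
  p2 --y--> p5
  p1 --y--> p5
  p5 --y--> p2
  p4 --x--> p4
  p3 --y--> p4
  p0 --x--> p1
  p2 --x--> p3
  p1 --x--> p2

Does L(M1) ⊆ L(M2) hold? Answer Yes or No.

The string yx is in L(M1) but not in L(M2).
So L(M1) ⊄ L(M2).

No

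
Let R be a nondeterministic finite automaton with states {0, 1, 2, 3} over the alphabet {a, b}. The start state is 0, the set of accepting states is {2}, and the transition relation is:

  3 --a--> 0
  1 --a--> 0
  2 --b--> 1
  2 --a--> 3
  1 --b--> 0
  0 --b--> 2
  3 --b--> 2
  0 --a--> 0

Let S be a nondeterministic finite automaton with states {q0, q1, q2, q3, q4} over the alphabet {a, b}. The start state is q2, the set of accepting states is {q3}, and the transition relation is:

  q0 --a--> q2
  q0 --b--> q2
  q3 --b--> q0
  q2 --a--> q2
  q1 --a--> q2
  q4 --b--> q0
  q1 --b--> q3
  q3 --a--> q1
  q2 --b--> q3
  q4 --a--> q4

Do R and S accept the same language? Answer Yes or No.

Exploring the product automaton R × S from the start pair (0, q2), following both machines on each input symbol, reaches 4 state pairs: (0, q2), (2, q3), (3, q1), (1, q0).
R accepts in {2} and S accepts in {q3}. In every reachable pair the two components are either both accepting — (2, q3) — or both non-accepting, so no string is accepted by exactly one of the machines: L(R) \ L(S) and L(S) \ L(R) are both empty.
Hence every string is accepted by R iff it is accepted by S, and the two languages coincide.

Yes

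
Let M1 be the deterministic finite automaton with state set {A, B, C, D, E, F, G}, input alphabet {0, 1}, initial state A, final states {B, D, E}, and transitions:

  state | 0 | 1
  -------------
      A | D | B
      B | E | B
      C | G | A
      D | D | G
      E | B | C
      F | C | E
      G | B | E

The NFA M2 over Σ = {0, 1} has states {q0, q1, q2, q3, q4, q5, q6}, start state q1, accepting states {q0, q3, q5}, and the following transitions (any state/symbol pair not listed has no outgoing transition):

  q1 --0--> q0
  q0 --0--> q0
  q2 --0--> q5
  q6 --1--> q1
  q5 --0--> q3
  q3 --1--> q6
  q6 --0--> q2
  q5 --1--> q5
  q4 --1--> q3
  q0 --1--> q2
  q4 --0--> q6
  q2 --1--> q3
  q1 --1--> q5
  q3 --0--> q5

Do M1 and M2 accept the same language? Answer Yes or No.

Yes

Exploring the product automaton M1 × M2 from the start pair (A, q1), following both machines on each input symbol, reaches 6 state pairs: (A, q1), (D, q0), (B, q5), (G, q2), (E, q3), (C, q6).
M1 accepts in {B, D, E} and M2 accepts in {q0, q3, q5}. In every reachable pair the two components are either both accepting — (D, q0), (B, q5), (E, q3) — or both non-accepting, so no string is accepted by exactly one of the machines: L(M1) \ L(M2) and L(M2) \ L(M1) are both empty.
Hence every string is accepted by M1 iff it is accepted by M2, and the two languages coincide.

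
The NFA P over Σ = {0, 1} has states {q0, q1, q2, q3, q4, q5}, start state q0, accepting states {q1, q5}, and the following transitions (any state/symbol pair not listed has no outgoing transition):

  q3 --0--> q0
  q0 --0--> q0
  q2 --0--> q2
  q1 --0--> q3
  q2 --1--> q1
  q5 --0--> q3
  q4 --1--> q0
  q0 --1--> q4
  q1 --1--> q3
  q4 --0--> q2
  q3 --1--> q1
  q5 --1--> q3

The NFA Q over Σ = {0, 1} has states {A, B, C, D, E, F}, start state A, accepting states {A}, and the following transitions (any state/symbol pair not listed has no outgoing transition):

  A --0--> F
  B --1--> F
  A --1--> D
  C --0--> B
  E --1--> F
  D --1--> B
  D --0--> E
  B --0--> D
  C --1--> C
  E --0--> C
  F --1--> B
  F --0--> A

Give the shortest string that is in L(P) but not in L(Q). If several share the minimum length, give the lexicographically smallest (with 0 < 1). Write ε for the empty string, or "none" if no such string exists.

101

The string 101 is accepted by P but not by Q.
No shorter string lies in the difference, and 101 is the lexicographically first length-3 string in L(P) \ L(Q).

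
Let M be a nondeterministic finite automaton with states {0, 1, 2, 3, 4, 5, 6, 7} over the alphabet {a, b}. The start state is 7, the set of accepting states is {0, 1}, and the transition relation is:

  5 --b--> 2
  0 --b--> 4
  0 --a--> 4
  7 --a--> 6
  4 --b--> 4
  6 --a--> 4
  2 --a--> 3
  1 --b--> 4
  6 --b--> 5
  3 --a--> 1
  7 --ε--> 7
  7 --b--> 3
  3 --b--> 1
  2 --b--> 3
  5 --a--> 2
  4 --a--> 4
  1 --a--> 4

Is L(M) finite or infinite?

The useful states (reachable from 7 and able to reach an accepting state) are {1, 2, 3, 5, 6, 7}.
Restricted to these states the transition graph has no cycle, so every accepting path has bounded length and L is finite.

finite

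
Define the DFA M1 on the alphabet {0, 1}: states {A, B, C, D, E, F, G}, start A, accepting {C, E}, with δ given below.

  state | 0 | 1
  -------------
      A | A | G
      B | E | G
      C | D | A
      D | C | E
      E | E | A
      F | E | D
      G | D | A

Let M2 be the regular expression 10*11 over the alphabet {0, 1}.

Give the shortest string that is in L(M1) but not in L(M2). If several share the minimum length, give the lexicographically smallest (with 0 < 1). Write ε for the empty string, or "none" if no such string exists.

The string 100 is accepted by M1 but not by M2.
No shorter string lies in the difference, and 100 is the lexicographically first length-3 string in L(M1) \ L(M2).

100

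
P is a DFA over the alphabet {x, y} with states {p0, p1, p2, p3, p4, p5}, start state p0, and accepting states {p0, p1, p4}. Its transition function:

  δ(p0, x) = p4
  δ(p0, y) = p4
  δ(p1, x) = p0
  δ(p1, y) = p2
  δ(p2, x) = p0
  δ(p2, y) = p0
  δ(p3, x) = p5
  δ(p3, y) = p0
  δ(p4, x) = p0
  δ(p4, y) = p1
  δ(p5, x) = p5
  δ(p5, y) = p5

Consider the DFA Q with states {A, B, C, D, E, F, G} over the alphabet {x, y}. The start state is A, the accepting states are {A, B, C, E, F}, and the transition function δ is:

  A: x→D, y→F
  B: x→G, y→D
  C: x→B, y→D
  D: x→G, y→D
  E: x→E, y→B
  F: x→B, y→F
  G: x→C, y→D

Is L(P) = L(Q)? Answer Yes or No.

No

The string x is accepted by P but rejected by Q.
So L(P) ≠ L(Q).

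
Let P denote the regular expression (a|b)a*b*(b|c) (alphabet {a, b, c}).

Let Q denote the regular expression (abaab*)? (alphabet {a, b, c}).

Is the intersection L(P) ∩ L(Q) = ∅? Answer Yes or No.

Yes

Converting the expression P to a DFA (subset construction, then merging equivalent states) gives the minimal DFA with states {p0, p1, p2, p3, p4}, start state p0, accepting states {p3, p4} and transitions p0: a→p1, b→p1, c→p2; p1: a→p1, b→p3, c→p4; p2: a→p2, b→p2, c→p2; p3: a→p2, b→p3, c→p4; p4: a→p2, b→p2, c→p2.
Converting the expression Q to a DFA (subset construction, then merging equivalent states) gives the minimal DFA with states {q0, q1, q2, q3, q4, q5}, start state q0, accepting states {q0, q5} and transitions q0: a→q1, b→q2, c→q2; q1: a→q2, b→q3, c→q2; q2: a→q2, b→q2, c→q2; q3: a→q4, b→q2, c→q2; q4: a→q5, b→q2, c→q2; q5: a→q2, b→q5, c→q2.
Exploring the product automaton P × Q from the start pair (p0, q0), following both machines on each input symbol, reaches 9 state pairs: (p0, q0), (p1, q1), (p1, q2), (p2, q2), (p3, q3), (p4, q2), (p3, q2), (p2, q4), (p2, q5).
P accepts in {p3, p4} and Q accepts in {q0, q5}; no reachable pair has both components accepting, so no string drives both machines to acceptance simultaneously and L(P) ∩ L(Q) = ∅.
So no string is accepted by both, and the intersection is empty.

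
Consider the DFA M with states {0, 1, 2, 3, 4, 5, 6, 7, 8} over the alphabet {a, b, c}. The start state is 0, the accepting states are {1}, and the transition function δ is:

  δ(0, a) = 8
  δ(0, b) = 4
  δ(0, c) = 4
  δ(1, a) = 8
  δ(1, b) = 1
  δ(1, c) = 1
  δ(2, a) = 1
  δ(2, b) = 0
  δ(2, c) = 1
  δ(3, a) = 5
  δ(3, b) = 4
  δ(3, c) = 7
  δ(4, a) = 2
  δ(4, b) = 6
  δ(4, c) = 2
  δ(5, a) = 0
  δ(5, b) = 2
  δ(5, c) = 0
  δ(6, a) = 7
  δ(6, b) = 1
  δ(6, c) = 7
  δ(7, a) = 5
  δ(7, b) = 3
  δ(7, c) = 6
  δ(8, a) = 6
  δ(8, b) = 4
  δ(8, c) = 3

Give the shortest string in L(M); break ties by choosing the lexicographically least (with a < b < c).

aab

A breadth-first search from 0 reaches an accepting state first via the path 0 → 8 → 6 → 1 on input aab.
No string of length < 3 is accepted (BFS exhausts all shorter strings without reaching an accepting state), and aab is the lexicographically least accepting string of length 3.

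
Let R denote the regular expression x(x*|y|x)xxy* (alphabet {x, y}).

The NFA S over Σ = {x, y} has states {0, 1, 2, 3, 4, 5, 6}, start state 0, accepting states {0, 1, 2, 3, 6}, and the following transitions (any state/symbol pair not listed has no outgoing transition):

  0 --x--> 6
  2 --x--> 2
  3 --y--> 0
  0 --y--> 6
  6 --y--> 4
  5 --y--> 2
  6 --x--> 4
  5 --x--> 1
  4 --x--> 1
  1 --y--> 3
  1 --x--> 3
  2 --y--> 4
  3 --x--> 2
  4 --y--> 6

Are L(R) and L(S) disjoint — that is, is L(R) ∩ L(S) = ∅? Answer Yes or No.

The string xxx is accepted by both R and S.
Hence L(R) ∩ L(S) ≠ ∅.

No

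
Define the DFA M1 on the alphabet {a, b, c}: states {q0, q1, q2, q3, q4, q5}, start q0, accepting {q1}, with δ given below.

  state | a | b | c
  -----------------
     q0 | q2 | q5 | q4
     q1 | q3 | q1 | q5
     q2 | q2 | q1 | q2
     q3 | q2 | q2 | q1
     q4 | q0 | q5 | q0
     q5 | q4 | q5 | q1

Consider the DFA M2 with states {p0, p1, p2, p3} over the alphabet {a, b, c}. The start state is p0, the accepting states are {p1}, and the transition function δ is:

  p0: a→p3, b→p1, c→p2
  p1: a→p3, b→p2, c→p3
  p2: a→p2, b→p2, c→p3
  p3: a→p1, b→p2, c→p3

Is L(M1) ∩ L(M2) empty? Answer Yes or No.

Exploring the product automaton M1 × M2 from the start pair (q0, p0), following both machines on each input symbol, reaches 17 state pairs: (q0, p0), (q2, p3), (q5, p1), (q4, p2), (q2, p1), (q1, p2), (q4, p3), (q5, p2), (q1, p3), (q0, p2), (q0, p3), (q3, p2), (q5, p3), (q0, p1), (q3, p1), (q2, p2), (q4, p1).
M1 accepts in {q1} and M2 accepts in {p1}; no reachable pair has both components accepting, so no string drives both machines to acceptance simultaneously and L(M1) ∩ L(M2) = ∅.
So no string is accepted by both, and the intersection is empty.

Yes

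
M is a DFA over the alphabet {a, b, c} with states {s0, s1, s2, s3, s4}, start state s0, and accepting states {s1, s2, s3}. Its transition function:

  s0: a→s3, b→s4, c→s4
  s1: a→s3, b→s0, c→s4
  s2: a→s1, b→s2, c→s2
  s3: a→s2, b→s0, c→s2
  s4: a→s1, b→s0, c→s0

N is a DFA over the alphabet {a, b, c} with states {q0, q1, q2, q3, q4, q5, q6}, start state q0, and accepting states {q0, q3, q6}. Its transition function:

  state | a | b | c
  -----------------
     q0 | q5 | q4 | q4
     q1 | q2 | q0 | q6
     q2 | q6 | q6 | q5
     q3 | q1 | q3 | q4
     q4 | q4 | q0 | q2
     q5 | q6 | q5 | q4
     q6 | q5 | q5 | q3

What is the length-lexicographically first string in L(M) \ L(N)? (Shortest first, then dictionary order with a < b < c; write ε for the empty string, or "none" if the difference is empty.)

The string a is accepted by M but not by N.
No shorter string lies in the difference, and a is the lexicographically first length-1 string in L(M) \ L(N).

a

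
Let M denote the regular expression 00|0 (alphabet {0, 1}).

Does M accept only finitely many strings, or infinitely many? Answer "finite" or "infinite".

The expression contains no Kleene star (every subexpression denotes a finite set), so L(M) is finite.

finite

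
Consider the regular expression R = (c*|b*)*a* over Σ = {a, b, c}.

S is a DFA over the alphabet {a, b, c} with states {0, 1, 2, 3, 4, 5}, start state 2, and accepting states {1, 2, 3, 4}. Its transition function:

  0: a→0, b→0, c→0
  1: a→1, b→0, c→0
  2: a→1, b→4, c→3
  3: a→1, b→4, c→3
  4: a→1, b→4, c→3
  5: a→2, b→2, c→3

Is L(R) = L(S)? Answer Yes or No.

Yes

Converting the expression R to a DFA (subset construction, then merging equivalent states) gives the minimal DFA with states {r0, r1, r2}, start state r0, accepting states {r0, r1} and transitions r0: a→r1, b→r0, c→r0; r1: a→r1, b→r2, c→r2; r2: a→r2, b→r2, c→r2.
Exploring the product automaton R × S from the start pair (r0, 2), following both machines on each input symbol, reaches 5 state pairs: (r0, 2), (r1, 1), (r0, 4), (r0, 3), (r2, 0).
R accepts in {r0, r1} and S accepts in {1, 2, 3, 4}. In every reachable pair the two components are either both accepting — (r0, 2), (r1, 1), (r0, 4), (r0, 3) — or both non-accepting, so no string is accepted by exactly one of the machines: L(R) \ L(S) and L(S) \ L(R) are both empty.
Hence every string is accepted by R iff it is accepted by S, and the two languages coincide.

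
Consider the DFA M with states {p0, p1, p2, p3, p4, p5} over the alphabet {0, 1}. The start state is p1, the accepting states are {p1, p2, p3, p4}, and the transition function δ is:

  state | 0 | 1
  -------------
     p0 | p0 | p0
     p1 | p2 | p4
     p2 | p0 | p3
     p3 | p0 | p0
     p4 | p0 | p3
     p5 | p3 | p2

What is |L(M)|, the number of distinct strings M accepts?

5

The useful subgraph on states {p1, p2, p3, p4} is acyclic, so L(M) is finite; the longest accepting path visits 3 useful states, giving maximum string length 2.
Counting accepting paths from p1 by length: 1 of length 0, 2 of length 1, 2 of length 2. Total 5.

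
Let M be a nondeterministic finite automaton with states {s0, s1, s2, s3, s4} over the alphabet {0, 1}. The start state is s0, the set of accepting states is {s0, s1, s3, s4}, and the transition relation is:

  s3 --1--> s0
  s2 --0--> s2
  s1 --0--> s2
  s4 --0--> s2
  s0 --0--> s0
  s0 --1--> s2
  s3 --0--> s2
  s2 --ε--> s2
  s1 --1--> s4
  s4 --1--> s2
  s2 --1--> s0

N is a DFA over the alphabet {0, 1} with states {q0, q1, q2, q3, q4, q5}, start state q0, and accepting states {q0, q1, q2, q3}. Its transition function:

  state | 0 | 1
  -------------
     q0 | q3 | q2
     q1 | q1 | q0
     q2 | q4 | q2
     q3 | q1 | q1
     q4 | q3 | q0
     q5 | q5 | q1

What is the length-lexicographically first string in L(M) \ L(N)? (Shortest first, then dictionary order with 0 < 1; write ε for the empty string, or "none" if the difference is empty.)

The string 110 is accepted by M but not by N.
No shorter string lies in the difference, and 110 is the lexicographically first length-3 string in L(M) \ L(N).

110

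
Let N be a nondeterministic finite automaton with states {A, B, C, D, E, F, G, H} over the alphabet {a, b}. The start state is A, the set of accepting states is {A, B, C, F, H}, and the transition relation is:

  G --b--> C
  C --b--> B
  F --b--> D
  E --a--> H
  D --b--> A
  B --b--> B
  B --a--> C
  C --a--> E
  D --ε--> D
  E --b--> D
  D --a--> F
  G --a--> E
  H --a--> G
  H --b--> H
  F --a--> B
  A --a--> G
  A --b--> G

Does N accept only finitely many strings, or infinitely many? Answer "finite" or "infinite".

State B is reachable from the start and can reach an accepting state, and it lies on the cycle B → B.
Traversing that cycle any number of times yields accepted strings of unbounded length, so the language is infinite.

infinite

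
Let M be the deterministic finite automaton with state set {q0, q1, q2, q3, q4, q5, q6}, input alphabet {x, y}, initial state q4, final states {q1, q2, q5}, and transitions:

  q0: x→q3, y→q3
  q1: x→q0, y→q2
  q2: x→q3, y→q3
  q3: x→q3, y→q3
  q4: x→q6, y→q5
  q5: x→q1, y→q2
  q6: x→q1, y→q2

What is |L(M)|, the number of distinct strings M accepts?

7

The useful subgraph on states {q1, q2, q4, q5, q6} is acyclic, so L(M) is finite; the longest accepting path visits 4 useful states, giving maximum string length 3.
Counting accepting paths from q4 by length: 1 of length 1, 4 of length 2, 2 of length 3. Total 7.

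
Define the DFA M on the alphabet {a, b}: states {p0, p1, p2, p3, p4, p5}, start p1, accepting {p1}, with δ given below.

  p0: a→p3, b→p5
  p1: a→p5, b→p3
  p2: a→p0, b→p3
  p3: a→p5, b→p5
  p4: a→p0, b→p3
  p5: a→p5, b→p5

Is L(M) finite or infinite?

The useful states (reachable from p1 and able to reach an accepting state) are {p1}.
Restricted to these states the transition graph has no cycle, so every accepting path has bounded length and L is finite.

finite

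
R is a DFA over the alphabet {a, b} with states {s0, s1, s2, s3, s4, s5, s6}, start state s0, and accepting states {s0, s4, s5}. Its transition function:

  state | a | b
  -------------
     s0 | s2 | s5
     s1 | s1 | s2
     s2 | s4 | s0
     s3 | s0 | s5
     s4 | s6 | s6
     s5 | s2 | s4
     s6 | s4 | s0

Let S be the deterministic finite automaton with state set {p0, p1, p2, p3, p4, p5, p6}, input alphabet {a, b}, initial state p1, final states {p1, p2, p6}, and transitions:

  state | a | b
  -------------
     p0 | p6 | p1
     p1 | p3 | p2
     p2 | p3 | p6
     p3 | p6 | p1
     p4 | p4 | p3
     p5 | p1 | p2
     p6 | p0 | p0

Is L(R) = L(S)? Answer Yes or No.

Exploring the product automaton R × S from the start pair (s0, p1), following both machines on each input symbol, reaches 5 state pairs: (s0, p1), (s2, p3), (s5, p2), (s4, p6), (s6, p0).
R accepts in {s0, s4, s5} and S accepts in {p1, p2, p6}. In every reachable pair the two components are either both accepting — (s0, p1), (s5, p2), (s4, p6) — or both non-accepting, so no string is accepted by exactly one of the machines: L(R) \ L(S) and L(S) \ L(R) are both empty.
Hence every string is accepted by R iff it is accepted by S, and the two languages coincide.

Yes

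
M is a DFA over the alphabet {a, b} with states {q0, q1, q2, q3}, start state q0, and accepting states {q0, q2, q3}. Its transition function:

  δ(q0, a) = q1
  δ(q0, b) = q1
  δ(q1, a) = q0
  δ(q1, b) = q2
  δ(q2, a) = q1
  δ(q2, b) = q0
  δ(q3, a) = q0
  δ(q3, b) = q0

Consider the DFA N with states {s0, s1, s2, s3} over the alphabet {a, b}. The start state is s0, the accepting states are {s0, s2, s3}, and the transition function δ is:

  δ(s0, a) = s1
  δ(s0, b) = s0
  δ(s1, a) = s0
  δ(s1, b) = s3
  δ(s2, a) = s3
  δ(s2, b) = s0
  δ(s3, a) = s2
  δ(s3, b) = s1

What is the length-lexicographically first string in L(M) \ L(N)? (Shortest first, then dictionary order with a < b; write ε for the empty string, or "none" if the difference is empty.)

ba

The string ba is accepted by M but not by N.
No shorter string lies in the difference, and ba is the lexicographically first length-2 string in L(M) \ L(N).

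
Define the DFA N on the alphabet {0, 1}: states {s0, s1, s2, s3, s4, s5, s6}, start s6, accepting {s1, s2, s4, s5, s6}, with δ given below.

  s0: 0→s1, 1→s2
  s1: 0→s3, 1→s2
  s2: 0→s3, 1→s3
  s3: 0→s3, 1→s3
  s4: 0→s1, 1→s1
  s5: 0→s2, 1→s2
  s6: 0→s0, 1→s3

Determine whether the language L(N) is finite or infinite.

The useful states (reachable from s6 and able to reach an accepting state) are {s0, s1, s2, s6}.
Restricted to these states the transition graph has no cycle, so every accepting path has bounded length and L is finite.

finite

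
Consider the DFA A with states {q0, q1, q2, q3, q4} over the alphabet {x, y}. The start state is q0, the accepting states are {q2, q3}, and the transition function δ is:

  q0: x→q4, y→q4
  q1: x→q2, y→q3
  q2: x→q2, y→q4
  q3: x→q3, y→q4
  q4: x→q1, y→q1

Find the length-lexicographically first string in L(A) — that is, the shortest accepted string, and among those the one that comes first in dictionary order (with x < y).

A breadth-first search from q0 reaches an accepting state first via the path q0 → q4 → q1 → q2 on input xxx.
No string of length < 3 is accepted (BFS exhausts all shorter strings without reaching an accepting state), and xxx is the lexicographically least accepting string of length 3.

xxx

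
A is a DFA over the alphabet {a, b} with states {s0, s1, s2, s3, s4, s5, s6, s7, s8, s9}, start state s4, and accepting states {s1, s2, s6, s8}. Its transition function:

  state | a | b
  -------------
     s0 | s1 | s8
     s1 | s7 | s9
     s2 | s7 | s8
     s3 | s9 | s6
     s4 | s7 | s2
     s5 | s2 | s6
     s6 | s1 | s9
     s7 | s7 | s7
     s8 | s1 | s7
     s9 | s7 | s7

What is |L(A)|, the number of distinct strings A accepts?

The useful subgraph on states {s1, s2, s4, s8} is acyclic, so L(A) is finite; the longest accepting path visits 4 useful states, giving maximum string length 3.
Counting accepting paths from s4 by length: 1 of length 1, 1 of length 2, 1 of length 3. Total 3.

3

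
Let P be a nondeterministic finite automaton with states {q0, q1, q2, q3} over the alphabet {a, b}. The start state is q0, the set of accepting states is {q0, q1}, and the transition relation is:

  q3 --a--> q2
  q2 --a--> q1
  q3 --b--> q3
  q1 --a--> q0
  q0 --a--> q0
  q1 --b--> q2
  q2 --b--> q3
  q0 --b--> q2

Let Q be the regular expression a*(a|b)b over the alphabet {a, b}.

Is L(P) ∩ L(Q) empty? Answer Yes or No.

Yes

Converting the expression Q to a DFA (subset construction, then merging equivalent states) gives the minimal DFA with states {r0, r1, r2, r3, r4, r5}, start state r0, accepting states {r3, r5} and transitions r0: a→r1, b→r2; r1: a→r1, b→r3; r2: a→r4, b→r5; r3: a→r4, b→r5; r4: a→r4, b→r4; r5: a→r4, b→r4.
Exploring the product automaton P × Q from the start pair (q0, r0), following both machines on each input symbol, reaches 9 state pairs: (q0, r0), (q0, r1), (q2, r2), (q2, r3), (q1, r4), (q3, r5), (q0, r4), (q2, r4), (q3, r4).
P accepts in {q0, q1} and Q accepts in {r3, r5}; no reachable pair has both components accepting, so no string drives both machines to acceptance simultaneously and L(P) ∩ L(Q) = ∅.
So no string is accepted by both, and the intersection is empty.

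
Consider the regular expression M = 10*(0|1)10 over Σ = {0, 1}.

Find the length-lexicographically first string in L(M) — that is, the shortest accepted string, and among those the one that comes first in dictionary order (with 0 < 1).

1010

By inspection of the expression, no string of length less than 4 matches, and 1010 is the lexicographically first match of length 4.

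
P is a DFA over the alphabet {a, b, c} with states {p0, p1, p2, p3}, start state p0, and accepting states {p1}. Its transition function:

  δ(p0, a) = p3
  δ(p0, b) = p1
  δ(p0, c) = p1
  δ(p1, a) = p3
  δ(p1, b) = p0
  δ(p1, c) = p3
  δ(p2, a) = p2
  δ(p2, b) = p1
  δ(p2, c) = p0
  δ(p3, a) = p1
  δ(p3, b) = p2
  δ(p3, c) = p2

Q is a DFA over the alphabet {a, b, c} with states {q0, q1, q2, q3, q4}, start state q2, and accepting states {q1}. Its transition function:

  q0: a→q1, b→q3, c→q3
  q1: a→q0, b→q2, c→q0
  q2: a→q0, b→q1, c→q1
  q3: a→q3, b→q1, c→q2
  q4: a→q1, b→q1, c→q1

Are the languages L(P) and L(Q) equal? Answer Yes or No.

Exploring the product automaton P × Q from the start pair (p0, q2), following both machines on each input symbol, reaches 4 state pairs: (p0, q2), (p3, q0), (p1, q1), (p2, q3).
P accepts in {p1} and Q accepts in {q1}. In every reachable pair the two components are either both accepting — (p1, q1) — or both non-accepting, so no string is accepted by exactly one of the machines: L(P) \ L(Q) and L(Q) \ L(P) are both empty.
Hence every string is accepted by P iff it is accepted by Q, and the two languages coincide.

Yes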